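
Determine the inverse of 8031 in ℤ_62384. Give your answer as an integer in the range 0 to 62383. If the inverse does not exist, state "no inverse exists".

Extended Euclidean algorithm:
62384 = 7·8031 + 6167
8031 = 1·6167 + 1864
6167 = 3·1864 + 575
1864 = 3·575 + 139
575 = 4·139 + 19
139 = 7·19 + 6
19 = 3·6 + 1
6 = 6·1 + 0
Since gcd(8031, 62384) = 1, back-substitute to write 1 as a combination:
1 = 19 − 3·6
1 = −3·139 + 22·19
1 = 22·575 − 91·139
1 = −91·1864 + 295·575
1 = 295·6167 − 976·1864
1 = −976·8031 + 1271·6167
1 = 1271·62384 − 9873·8031
Hence 8031⁻¹ ≡ -9873 ≡ 52511 (mod 62384).

52511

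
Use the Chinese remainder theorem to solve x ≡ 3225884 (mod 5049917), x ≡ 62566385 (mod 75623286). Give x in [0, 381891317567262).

Write x = 3225884 + 5049917·k. Then 5049917·k ≡ 62566385 − 3225884 ≡ 59340501 (mod 75623286).
Need 5049917⁻¹ mod 75623286. Extended Euclid on (75623286, 5049917):
75623286 = 14×5049917 + 4924448
5049917 = 1×4924448 + 125469
4924448 = 39×125469 + 31157
125469 = 4×31157 + 841
31157 = 37×841 + 40
841 = 21×40 + 1
40 = 40×1 + 0
Back-substitute:
1 = 841 − 21·40
1 = −21·31157 + 778·841
1 = 778·125469 − 3133·31157
1 = −3133·4924448 + 122965·125469
1 = 122965·5049917 − 126098·4924448
1 = −126098·75623286 + 1888337·5049917
5049917⁻¹ ≡ 1888337 (mod 75623286), so k ≡ 1888337·59340501 ≡ 59606337 (mod 75623286).
x = 3225884 + 5049917·59606337 = 301007057749913.

301007057749913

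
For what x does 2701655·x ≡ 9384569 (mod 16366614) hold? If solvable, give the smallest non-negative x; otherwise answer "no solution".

gcd(2701655, 16366614):
16366614 = 6×2701655 + 156684
2701655 = 17×156684 + 38027
156684 = 4×38027 + 4576
38027 = 8×4576 + 1419
4576 = 3×1419 + 319
1419 = 4×319 + 143
319 = 2×143 + 33
143 = 4×33 + 11
33 = 3×11 + 0
gcd = 11, but 11 ∤ 9384569, so the congruence has no solution.

no solution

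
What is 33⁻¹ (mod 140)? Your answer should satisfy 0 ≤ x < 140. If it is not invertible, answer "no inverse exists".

17

Apply the Euclidean algorithm to 140 and 33:
140 = 4×33 + 8
33 = 4×8 + 1
8 = 8×1 + 0
The gcd is 1. Working backward:
1 = 33 − 4·8
1 = −4·140 + 17·33
So 33·17 ≡ 1 (mod 140).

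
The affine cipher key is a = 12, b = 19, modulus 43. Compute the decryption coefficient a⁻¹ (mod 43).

Apply the Euclidean algorithm to 43 and 12:
43 = 3×12 + 7
12 = 1×7 + 5
7 = 1×5 + 2
5 = 2×2 + 1
2 = 2×1 + 0
The gcd is 1. Working backward:
1 = 5 − 2·2
1 = −2·7 + 3·5
1 = 3·12 − 5·7
1 = −5·43 + 18·12
So 12·18 ≡ 1 (mod 43).

18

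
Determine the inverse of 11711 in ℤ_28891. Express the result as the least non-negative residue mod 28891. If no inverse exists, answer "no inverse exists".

27396

Apply the Euclidean algorithm to 28891 and 11711:
28891 = 2*11711 + 5469
11711 = 2*5469 + 773
5469 = 7*773 + 58
773 = 13*58 + 19
58 = 3*19 + 1
19 = 19*1 + 0
gcd = 1, so the inverse exists. Back-substitute:
1 = 58 − 3·19
1 = −3·773 + 40·58
1 = 40·5469 − 283·773
1 = −283·11711 + 606·5469
1 = 606·28891 − 1495·11711
Thus 11711·(-1495) ≡ 1 (mod 28891); reducing, -1495 mod 28891 = 27396.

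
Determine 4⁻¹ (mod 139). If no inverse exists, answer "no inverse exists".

35

Extended Euclidean algorithm:
139 = 34*4 + 3
4 = 1*3 + 1
3 = 3*1 + 0
gcd = 1, so the inverse exists. Back-substitute:
1 = 4 − 3
1 = −139 + 35·4
So 4·35 ≡ 1 (mod 139).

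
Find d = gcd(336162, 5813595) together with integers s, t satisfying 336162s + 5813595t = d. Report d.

Repeated division:
5813595 = 17×336162 + 98841
336162 = 3×98841 + 39639
98841 = 2×39639 + 19563
39639 = 2×19563 + 513
19563 = 38×513 + 69
513 = 7×69 + 30
69 = 2×30 + 9
30 = 3×9 + 3
9 = 3×3 + 0
gcd(336162, 5813595) = 3.
Express as a combination:
3 = 30 − 3·9
3 = −3·69 + 7·30
3 = 7·513 − 52·69
3 = −52·19563 + 1983·513
3 = 1983·39639 − 4018·19563
3 = −4018·98841 + 10019·39639
3 = 10019·336162 − 34075·98841
3 = −34075·5813595 + 589294·336162
So 3 = (-34075)·5813595 + (589294)·336162.

3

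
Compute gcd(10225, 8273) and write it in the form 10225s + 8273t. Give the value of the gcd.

Apply Euclid's algorithm to 10225 and 8273:
10225 = 1*8273 + 1952
8273 = 4*1952 + 465
1952 = 4*465 + 92
465 = 5*92 + 5
92 = 18*5 + 2
5 = 2*2 + 1
2 = 2*1 + 0
gcd(10225, 8273) = 1.
Working backward:
1 = 5 − 2·2
1 = −2·92 + 37·5
1 = 37·465 − 187·92
1 = −187·1952 + 785·465
1 = 785·8273 − 3327·1952
1 = −3327·10225 + 4112·8273
So 1 = (-3327)·10225 + (4112)·8273.

1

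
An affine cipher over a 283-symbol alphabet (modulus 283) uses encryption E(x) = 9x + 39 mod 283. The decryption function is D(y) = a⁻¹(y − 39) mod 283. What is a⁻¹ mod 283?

Run Euclid on (283, 9):
283 = 31×9 + 4
9 = 2×4 + 1
4 = 4×1 + 0
The gcd is 1. Working backward:
1 = 9 − 2·4
1 = −2·283 + 63·9
So 9·63 ≡ 1 (mod 283).

63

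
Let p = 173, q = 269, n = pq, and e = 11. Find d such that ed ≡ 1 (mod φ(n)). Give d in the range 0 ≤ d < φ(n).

37715

φ(n) = (p−1)(q−1) = 172·268 = 46096.
Need d with 11·d ≡ 1 (mod 46096). Apply the extended Euclidean algorithm:
46096 = 4190·11 + 6
11 = 1·6 + 5
6 = 1·5 + 1
5 = 5·1 + 0
Back-substitute:
1 = 6 − 5
1 = −11 + 2·6
1 = 2·46096 − 8381·11
So 11·(-8381) ≡ 1 (mod 46096), hence d ≡ -8381 ≡ 37715 (mod 46096).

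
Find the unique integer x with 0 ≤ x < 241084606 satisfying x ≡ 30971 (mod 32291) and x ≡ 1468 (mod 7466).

Write x = 30971 + 32291·k. Then 32291·k ≡ 1468 − 30971 ≡ 361 (mod 7466).
Need 32291⁻¹ mod 7466. Extended Euclid on (7466, 2427):
7466 = 3×2427 + 185
2427 = 13×185 + 22
185 = 8×22 + 9
22 = 2×9 + 4
9 = 2×4 + 1
4 = 4×1 + 0
Back-substitute:
1 = 9 − 2·4
1 = −2·22 + 5·9
1 = 5·185 − 42·22
1 = −42·2427 + 551·185
1 = 551·7466 − 1695·2427
32291⁻¹ ≡ 5771 (mod 7466), so k ≡ 5771·361 ≡ 317 (mod 7466).
x = 30971 + 32291·317 = 10267218.

10267218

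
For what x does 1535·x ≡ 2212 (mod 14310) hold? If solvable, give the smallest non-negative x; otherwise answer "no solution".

gcd(1535, 14310):
14310 = 9×1535 + 495
1535 = 3×495 + 50
495 = 9×50 + 45
50 = 1×45 + 5
45 = 9×5 + 0
gcd = 5, but 5 ∤ 2212, so the congruence has no solution.

no solution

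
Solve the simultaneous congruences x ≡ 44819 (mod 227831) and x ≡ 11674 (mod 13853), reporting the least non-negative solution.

Write x = 44819 + 227831·k. Then 227831·k ≡ 11674 − 44819 ≡ 8414 (mod 13853).
Need 227831⁻¹ mod 13853. Extended Euclid on (13853, 6183):
13853 = 2·6183 + 1487
6183 = 4·1487 + 235
1487 = 6·235 + 77
235 = 3·77 + 4
77 = 19·4 + 1
4 = 4·1 + 0
Back-substitute:
1 = 77 − 19·4
1 = −19·235 + 58·77
1 = 58·1487 − 367·235
1 = −367·6183 + 1526·1487
1 = 1526·13853 − 3419·6183
227831⁻¹ ≡ 10434 (mod 13853), so k ≡ 10434·8414 ≡ 5215 (mod 13853).
x = 44819 + 227831·5215 = 1188183484.

1188183484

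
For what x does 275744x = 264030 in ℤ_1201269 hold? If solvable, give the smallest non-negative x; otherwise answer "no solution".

First find gcd(275744, 1201269):
1201269 = 4·275744 + 98293
275744 = 2·98293 + 79158
98293 = 1·79158 + 19135
79158 = 4·19135 + 2618
19135 = 7·2618 + 809
2618 = 3·809 + 191
809 = 4·191 + 45
191 = 4·45 + 11
45 = 4·11 + 1
11 = 11·1 + 0
gcd = 1, so a unique solution mod 1201269 exists.
Back-substitute for the Bézout coefficients:
1 = 45 − 4·11
1 = −4·191 + 17·45
1 = 17·809 − 72·191
1 = −72·2618 + 233·809
1 = 233·19135 − 1703·2618
1 = −1703·79158 + 7045·19135
1 = 7045·98293 − 8748·79158
1 = −8748·275744 + 24541·98293
1 = 24541·1201269 − 106912·275744
So 275744·(-106912) ≡ 1 (mod 1201269), giving 275744⁻¹ ≡ 1094357.
x ≡ 275744⁻¹·264030 ≡ 1094357·264030 ≡ 644871 (mod 1201269).

644871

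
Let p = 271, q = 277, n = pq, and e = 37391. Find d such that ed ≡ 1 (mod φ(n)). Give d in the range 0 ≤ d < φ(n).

φ(n) = (p−1)(q−1) = 270·276 = 74520.
Need d with 37391·d ≡ 1 (mod 74520). Apply the extended Euclidean algorithm:
74520 = 1·37391 + 37129
37391 = 1·37129 + 262
37129 = 141·262 + 187
262 = 1·187 + 75
187 = 2·75 + 37
75 = 2·37 + 1
37 = 37·1 + 0
Back-substitute:
1 = 75 − 2·37
1 = −2·187 + 5·75
1 = 5·262 − 7·187
1 = −7·37129 + 992·262
1 = 992·37391 − 999·37129
1 = −999·74520 + 1991·37391
So 37391·1991 ≡ 1 (mod 74520), hence d = 1991.

1991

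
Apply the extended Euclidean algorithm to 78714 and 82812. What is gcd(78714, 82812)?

Repeated division:
82812 = 1×78714 + 4098
78714 = 19×4098 + 852
4098 = 4×852 + 690
852 = 1×690 + 162
690 = 4×162 + 42
162 = 3×42 + 36
42 = 1×36 + 6
36 = 6×6 + 0
gcd(78714, 82812) = 6.
Express as a combination:
6 = 42 − 36
6 = −162 + 4·42
6 = 4·690 − 17·162
6 = −17·852 + 21·690
6 = 21·4098 − 101·852
6 = −101·78714 + 1940·4098
6 = 1940·82812 − 2041·78714
So 6 = (1940)·82812 + (-2041)·78714.

6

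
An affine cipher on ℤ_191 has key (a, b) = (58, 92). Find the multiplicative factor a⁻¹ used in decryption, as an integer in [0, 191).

Extended Euclidean algorithm:
191 = 3*58 + 17
58 = 3*17 + 7
17 = 2*7 + 3
7 = 2*3 + 1
3 = 3*1 + 0
Since gcd(58, 191) = 1, back-substitute to write 1 as a combination:
1 = 7 − 2·3
1 = −2·17 + 5·7
1 = 5·58 − 17·17
1 = −17·191 + 56·58
So 58·56 ≡ 1 (mod 191).

56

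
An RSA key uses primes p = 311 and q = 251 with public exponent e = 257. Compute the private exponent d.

37393

φ(n) = (p−1)(q−1) = 310·250 = 77500.
Need d with 257·d ≡ 1 (mod 77500). Apply the extended Euclidean algorithm:
77500 = 301*257 + 143
257 = 1*143 + 114
143 = 1*114 + 29
114 = 3*29 + 27
29 = 1*27 + 2
27 = 13*2 + 1
2 = 2*1 + 0
Back-substitute:
1 = 27 − 13·2
1 = −13·29 + 14·27
1 = 14·114 − 55·29
1 = −55·143 + 69·114
1 = 69·257 − 124·143
1 = −124·77500 + 37393·257
So 257·37393 ≡ 1 (mod 77500), hence d = 37393.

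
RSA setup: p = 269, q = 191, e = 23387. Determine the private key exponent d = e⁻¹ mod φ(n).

32043

φ(n) = (p−1)(q−1) = 268·190 = 50920.
Need d with 23387·d ≡ 1 (mod 50920). Apply the extended Euclidean algorithm:
50920 = 2×23387 + 4146
23387 = 5×4146 + 2657
4146 = 1×2657 + 1489
2657 = 1×1489 + 1168
1489 = 1×1168 + 321
1168 = 3×321 + 205
321 = 1×205 + 116
205 = 1×116 + 89
116 = 1×89 + 27
89 = 3×27 + 8
27 = 3×8 + 3
8 = 2×3 + 2
3 = 1×2 + 1
2 = 2×1 + 0
Back-substitute:
1 = 3 − 2
1 = −8 + 3·3
1 = 3·27 − 10·8
1 = −10·89 + 33·27
1 = 33·116 − 43·89
1 = −43·205 + 76·116
1 = 76·321 − 119·205
1 = −119·1168 + 433·321
1 = 433·1489 − 552·1168
1 = −552·2657 + 985·1489
1 = 985·4146 − 1537·2657
1 = −1537·23387 + 8670·4146
1 = 8670·50920 − 18877·23387
So 23387·(-18877) ≡ 1 (mod 50920), hence d ≡ -18877 ≡ 32043 (mod 50920).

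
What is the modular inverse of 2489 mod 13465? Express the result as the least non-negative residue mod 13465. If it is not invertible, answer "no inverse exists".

Apply the Euclidean algorithm to 13465 and 2489:
13465 = 5·2489 + 1020
2489 = 2·1020 + 449
1020 = 2·449 + 122
449 = 3·122 + 83
122 = 1·83 + 39
83 = 2·39 + 5
39 = 7·5 + 4
5 = 1·4 + 1
4 = 4·1 + 0
The gcd is 1. Working backward:
1 = 5 − 4
1 = −39 + 8·5
1 = 8·83 − 17·39
1 = −17·122 + 25·83
1 = 25·449 − 92·122
1 = −92·1020 + 209·449
1 = 209·2489 − 510·1020
1 = −510·13465 + 2759·2489
So 2489·2759 ≡ 1 (mod 13465).

2759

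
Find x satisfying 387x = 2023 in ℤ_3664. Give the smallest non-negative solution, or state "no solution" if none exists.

365

First find gcd(387, 3664):
3664 = 9·387 + 181
387 = 2·181 + 25
181 = 7·25 + 6
25 = 4·6 + 1
6 = 6·1 + 0
gcd = 1, so a unique solution mod 3664 exists.
Back-substitute for the Bézout coefficients:
1 = 25 − 4·6
1 = −4·181 + 29·25
1 = 29·387 − 62·181
1 = −62·3664 + 587·387
So 387·(587) ≡ 1 (mod 3664), giving 387⁻¹ ≡ 587.
x ≡ 387⁻¹·2023 ≡ 587·2023 ≡ 365 (mod 3664).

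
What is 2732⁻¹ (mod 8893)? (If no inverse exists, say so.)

Run Euclid on (8893, 2732):
8893 = 3*2732 + 697
2732 = 3*697 + 641
697 = 1*641 + 56
641 = 11*56 + 25
56 = 2*25 + 6
25 = 4*6 + 1
6 = 6*1 + 0
Since gcd(2732, 8893) = 1, back-substitute to write 1 as a combination:
1 = 25 − 4·6
1 = −4·56 + 9·25
1 = 9·641 − 103·56
1 = −103·697 + 112·641
1 = 112·2732 − 439·697
1 = −439·8893 + 1429·2732
So 2732·1429 ≡ 1 (mod 8893).

1429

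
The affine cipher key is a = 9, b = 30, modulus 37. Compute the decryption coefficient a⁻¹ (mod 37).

Apply the Euclidean algorithm to 37 and 9:
37 = 4×9 + 1
9 = 9×1 + 0
Since gcd(9, 37) = 1, back-substitute to write 1 as a combination:
1 = 37 − 4·9
Thus 9·(-4) ≡ 1 (mod 37); reducing, -4 mod 37 = 33.

33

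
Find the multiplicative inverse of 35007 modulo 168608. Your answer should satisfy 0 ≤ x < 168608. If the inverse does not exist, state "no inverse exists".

Extended Euclidean algorithm:
168608 = 4*35007 + 28580
35007 = 1*28580 + 6427
28580 = 4*6427 + 2872
6427 = 2*2872 + 683
2872 = 4*683 + 140
683 = 4*140 + 123
140 = 1*123 + 17
123 = 7*17 + 4
17 = 4*4 + 1
4 = 4*1 + 0
Since gcd(35007, 168608) = 1, back-substitute to write 1 as a combination:
1 = 17 − 4·4
1 = −4·123 + 29·17
1 = 29·140 − 33·123
1 = −33·683 + 161·140
1 = 161·2872 − 677·683
1 = −677·6427 + 1515·2872
1 = 1515·28580 − 6737·6427
1 = −6737·35007 + 8252·28580
1 = 8252·168608 − 39745·35007
So 35007·(-39745) ≡ 1 (mod 168608), and -39745 ≡ 128863 (mod 168608).

128863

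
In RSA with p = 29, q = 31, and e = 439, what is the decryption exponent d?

199

φ(n) = (p−1)(q−1) = 28·30 = 840.
Need d with 439·d ≡ 1 (mod 840). Apply the extended Euclidean algorithm:
840 = 1*439 + 401
439 = 1*401 + 38
401 = 10*38 + 21
38 = 1*21 + 17
21 = 1*17 + 4
17 = 4*4 + 1
4 = 4*1 + 0
Back-substitute:
1 = 17 − 4·4
1 = −4·21 + 5·17
1 = 5·38 − 9·21
1 = −9·401 + 95·38
1 = 95·439 − 104·401
1 = −104·840 + 199·439
So 439·199 ≡ 1 (mod 840), hence d = 199.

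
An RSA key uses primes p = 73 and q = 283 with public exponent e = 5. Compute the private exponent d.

φ(n) = (p−1)(q−1) = 72·282 = 20304.
Need d with 5·d ≡ 1 (mod 20304). Apply the extended Euclidean algorithm:
20304 = 4060×5 + 4
5 = 1×4 + 1
4 = 4×1 + 0
Back-substitute:
1 = 5 − 4
1 = −20304 + 4061·5
So 5·4061 ≡ 1 (mod 20304), hence d = 4061.

4061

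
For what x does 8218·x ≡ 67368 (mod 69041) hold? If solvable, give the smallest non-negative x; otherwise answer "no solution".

First find gcd(8218, 69041):
69041 = 8×8218 + 3297
8218 = 2×3297 + 1624
3297 = 2×1624 + 49
1624 = 33×49 + 7
49 = 7×7 + 0
gcd = 7 and 7 | 67368, so solutions exist. Divide through by 7: 1174x ≡ 9624 (mod 9863).
Now find 1174⁻¹ mod 9863:
9863 = 8·1174 + 471
1174 = 2·471 + 232
471 = 2·232 + 7
232 = 33·7 + 1
7 = 7·1 + 0
Back-substitute:
1 = 232 − 33·7
1 = −33·471 + 67·232
1 = 67·1174 − 167·471
1 = −167·9863 + 1403·1174
So 1174⁻¹ ≡ 1403 (mod 9863).
Then x ≡ 1403·9624 ≡ 25 (mod 9863); the smallest non-negative solution is x = 25.

25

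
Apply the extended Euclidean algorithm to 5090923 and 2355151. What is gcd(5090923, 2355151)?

Euclidean algorithm:
5090923 = 2×2355151 + 380621
2355151 = 6×380621 + 71425
380621 = 5×71425 + 23496
71425 = 3×23496 + 937
23496 = 25×937 + 71
937 = 13×71 + 14
71 = 5×14 + 1
14 = 14×1 + 0
gcd(5090923, 2355151) = 1.
Back-substituting:
1 = 71 − 5·14
1 = −5·937 + 66·71
1 = 66·23496 − 1655·937
1 = −1655·71425 + 5031·23496
1 = 5031·380621 − 26810·71425
1 = −26810·2355151 + 165891·380621
1 = 165891·5090923 − 358592·2355151
So 1 = (165891)·5090923 + (-358592)·2355151.

1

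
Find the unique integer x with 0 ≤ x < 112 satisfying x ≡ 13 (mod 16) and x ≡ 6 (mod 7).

13

Write x = 13 + 16·k. Then 16·k ≡ 6 − 13 ≡ 0 (mod 7).
Need 16⁻¹ mod 7. Extended Euclid on (7, 2):
7 = 3·2 + 1
2 = 2·1 + 0
Back-substitute:
1 = 7 − 3·2
16⁻¹ ≡ 4 (mod 7), so k ≡ 4·0 ≡ 0 (mod 7).
x = 13 + 16·0 = 13.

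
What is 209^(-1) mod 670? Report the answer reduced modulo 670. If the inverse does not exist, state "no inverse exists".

109

Extended Euclidean algorithm:
670 = 3×209 + 43
209 = 4×43 + 37
43 = 1×37 + 6
37 = 6×6 + 1
6 = 6×1 + 0
The gcd is 1. Working backward:
1 = 37 − 6·6
1 = −6·43 + 7·37
1 = 7·209 − 34·43
1 = −34·670 + 109·209
So 209·109 ≡ 1 (mod 670).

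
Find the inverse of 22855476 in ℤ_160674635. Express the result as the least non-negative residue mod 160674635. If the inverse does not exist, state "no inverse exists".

Run Euclid on (160674635, 22855476):
160674635 = 7*22855476 + 686303
22855476 = 33*686303 + 207477
686303 = 3*207477 + 63872
207477 = 3*63872 + 15861
63872 = 4*15861 + 428
15861 = 37*428 + 25
428 = 17*25 + 3
25 = 8*3 + 1
3 = 3*1 + 0
Since gcd(22855476, 160674635) = 1, back-substitute to write 1 as a combination:
1 = 25 − 8·3
1 = −8·428 + 137·25
1 = 137·15861 − 5077·428
1 = −5077·63872 + 20445·15861
1 = 20445·207477 − 66412·63872
1 = −66412·686303 + 219681·207477
1 = 219681·22855476 − 7315885·686303
1 = −7315885·160674635 + 51430876·22855476
So 22855476·51430876 ≡ 1 (mod 160674635).

51430876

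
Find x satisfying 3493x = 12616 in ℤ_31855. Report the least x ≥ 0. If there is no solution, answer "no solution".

11312

First find gcd(3493, 31855):
31855 = 9×3493 + 418
3493 = 8×418 + 149
418 = 2×149 + 120
149 = 1×120 + 29
120 = 4×29 + 4
29 = 7×4 + 1
4 = 4×1 + 0
gcd = 1, so a unique solution mod 31855 exists.
Back-substitute for the Bézout coefficients:
1 = 29 − 7·4
1 = −7·120 + 29·29
1 = 29·149 − 36·120
1 = −36·418 + 101·149
1 = 101·3493 − 844·418
1 = −844·31855 + 7697·3493
So 3493·(7697) ≡ 1 (mod 31855), giving 3493⁻¹ ≡ 7697.
x ≡ 3493⁻¹·12616 ≡ 7697·12616 ≡ 11312 (mod 31855).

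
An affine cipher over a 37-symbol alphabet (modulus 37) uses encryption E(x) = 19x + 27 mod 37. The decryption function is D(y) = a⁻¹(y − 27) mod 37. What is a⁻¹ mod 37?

Apply the Euclidean algorithm to 37 and 19:
37 = 1·19 + 18
19 = 1·18 + 1
18 = 18·1 + 0
The gcd is 1. Working backward:
1 = 19 − 18
1 = −37 + 2·19
So 19·2 ≡ 1 (mod 37).

2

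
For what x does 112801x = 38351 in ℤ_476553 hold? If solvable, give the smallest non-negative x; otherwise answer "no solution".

First find gcd(112801, 476553):
476553 = 4*112801 + 25349
112801 = 4*25349 + 11405
25349 = 2*11405 + 2539
11405 = 4*2539 + 1249
2539 = 2*1249 + 41
1249 = 30*41 + 19
41 = 2*19 + 3
19 = 6*3 + 1
3 = 3*1 + 0
gcd = 1, so a unique solution mod 476553 exists.
Back-substitute for the Bézout coefficients:
1 = 19 − 6·3
1 = −6·41 + 13·19
1 = 13·1249 − 396·41
1 = −396·2539 + 805·1249
1 = 805·11405 − 3616·2539
1 = −3616·25349 + 8037·11405
1 = 8037·112801 − 35764·25349
1 = −35764·476553 + 151093·112801
So 112801·(151093) ≡ 1 (mod 476553), giving 112801⁻¹ ≡ 151093.
x ≡ 112801⁻¹·38351 ≡ 151093·38351 ≡ 159716 (mod 476553).

159716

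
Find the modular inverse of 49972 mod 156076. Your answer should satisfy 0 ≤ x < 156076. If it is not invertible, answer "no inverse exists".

Euclidean algorithm on 156076, 49972:
156076 = 3·49972 + 6160
49972 = 8·6160 + 692
6160 = 8·692 + 624
692 = 1·624 + 68
624 = 9·68 + 12
68 = 5·12 + 8
12 = 1·8 + 4
8 = 2·4 + 0
Since gcd = 4 > 1, 49972 is not a unit mod 156076.

no inverse exists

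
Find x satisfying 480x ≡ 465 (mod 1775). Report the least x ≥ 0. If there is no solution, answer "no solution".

123

First find gcd(480, 1775):
1775 = 3*480 + 335
480 = 1*335 + 145
335 = 2*145 + 45
145 = 3*45 + 10
45 = 4*10 + 5
10 = 2*5 + 0
gcd = 5 and 5 | 465, so solutions exist. Divide through by 5: 96x ≡ 93 (mod 355).
Now find 96⁻¹ mod 355:
355 = 3*96 + 67
96 = 1*67 + 29
67 = 2*29 + 9
29 = 3*9 + 2
9 = 4*2 + 1
2 = 2*1 + 0
Back-substitute:
1 = 9 − 4·2
1 = −4·29 + 13·9
1 = 13·67 − 30·29
1 = −30·96 + 43·67
1 = 43·355 − 159·96
So 96·(-159) ≡ 1 (mod 355), i.e. 96⁻¹ ≡ 196.
Then x ≡ 196·93 ≡ 123 (mod 355); the smallest non-negative solution is x = 123.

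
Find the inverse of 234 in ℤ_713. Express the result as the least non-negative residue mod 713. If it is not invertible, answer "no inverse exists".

gcd(713, 234) by repeated division:
713 = 3·234 + 11
234 = 21·11 + 3
11 = 3·3 + 2
3 = 1·2 + 1
2 = 2·1 + 0
gcd = 1, so the inverse exists. Back-substitute:
1 = 3 − 2
1 = −11 + 4·3
1 = 4·234 − 85·11
1 = −85·713 + 259·234
So 234·259 ≡ 1 (mod 713).

259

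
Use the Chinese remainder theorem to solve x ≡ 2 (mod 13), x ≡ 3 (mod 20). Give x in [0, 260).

Write x = 2 + 13·k. Then 13·k ≡ 3 − 2 ≡ 1 (mod 20).
Need 13⁻¹ mod 20. Extended Euclid on (20, 13):
20 = 1·13 + 7
13 = 1·7 + 6
7 = 1·6 + 1
6 = 6·1 + 0
Back-substitute:
1 = 7 − 6
1 = −13 + 2·7
1 = 2·20 − 3·13
13⁻¹ ≡ 17 (mod 20), so k ≡ 17·1 ≡ 17 (mod 20).
x = 2 + 13·17 = 223.

223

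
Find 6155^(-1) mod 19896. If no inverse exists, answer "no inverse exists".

9371

gcd(19896, 6155) by repeated division:
19896 = 3*6155 + 1431
6155 = 4*1431 + 431
1431 = 3*431 + 138
431 = 3*138 + 17
138 = 8*17 + 2
17 = 8*2 + 1
2 = 2*1 + 0
gcd = 1, so the inverse exists. Back-substitute:
1 = 17 − 8·2
1 = −8·138 + 65·17
1 = 65·431 − 203·138
1 = −203·1431 + 674·431
1 = 674·6155 − 2899·1431
1 = −2899·19896 + 9371·6155
So 6155·9371 ≡ 1 (mod 19896).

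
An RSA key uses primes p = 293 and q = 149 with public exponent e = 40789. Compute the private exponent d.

26941

φ(n) = (p−1)(q−1) = 292·148 = 43216.
Need d with 40789·d ≡ 1 (mod 43216). Apply the extended Euclidean algorithm:
43216 = 1×40789 + 2427
40789 = 16×2427 + 1957
2427 = 1×1957 + 470
1957 = 4×470 + 77
470 = 6×77 + 8
77 = 9×8 + 5
8 = 1×5 + 3
5 = 1×3 + 2
3 = 1×2 + 1
2 = 2×1 + 0
Back-substitute:
1 = 3 − 2
1 = −5 + 2·3
1 = 2·8 − 3·5
1 = −3·77 + 29·8
1 = 29·470 − 177·77
1 = −177·1957 + 737·470
1 = 737·2427 − 914·1957
1 = −914·40789 + 15361·2427
1 = 15361·43216 − 16275·40789
So 40789·(-16275) ≡ 1 (mod 43216), hence d ≡ -16275 ≡ 26941 (mod 43216).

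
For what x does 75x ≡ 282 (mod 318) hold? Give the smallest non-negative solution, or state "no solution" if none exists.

8

First find gcd(75, 318):
318 = 4×75 + 18
75 = 4×18 + 3
18 = 6×3 + 0
gcd = 3 and 3 | 282, so solutions exist. Divide through by 3: 25x ≡ 94 (mod 106).
Now find 25⁻¹ mod 106:
106 = 4·25 + 6
25 = 4·6 + 1
6 = 6·1 + 0
Back-substitute:
1 = 25 − 4·6
1 = −4·106 + 17·25
So 25⁻¹ ≡ 17 (mod 106).
Then x ≡ 17·94 ≡ 8 (mod 106); the smallest non-negative solution is x = 8.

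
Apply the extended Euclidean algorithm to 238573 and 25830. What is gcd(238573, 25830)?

1

Repeated division:
238573 = 9*25830 + 6103
25830 = 4*6103 + 1418
6103 = 4*1418 + 431
1418 = 3*431 + 125
431 = 3*125 + 56
125 = 2*56 + 13
56 = 4*13 + 4
13 = 3*4 + 1
4 = 4*1 + 0
gcd(238573, 25830) = 1.
Working backward:
1 = 13 − 3·4
1 = −3·56 + 13·13
1 = 13·125 − 29·56
1 = −29·431 + 100·125
1 = 100·1418 − 329·431
1 = −329·6103 + 1416·1418
1 = 1416·25830 − 5993·6103
1 = −5993·238573 + 55353·25830
So 1 = (-5993)·238573 + (55353)·25830.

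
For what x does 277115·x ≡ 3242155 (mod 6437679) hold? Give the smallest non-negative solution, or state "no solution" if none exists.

First find gcd(277115, 6437679):
6437679 = 23·277115 + 64034
277115 = 4·64034 + 20979
64034 = 3·20979 + 1097
20979 = 19·1097 + 136
1097 = 8·136 + 9
136 = 15·9 + 1
9 = 9·1 + 0
gcd = 1, so a unique solution mod 6437679 exists.
Back-substitute for the Bézout coefficients:
1 = 136 − 15·9
1 = −15·1097 + 121·136
1 = 121·20979 − 2314·1097
1 = −2314·64034 + 7063·20979
1 = 7063·277115 − 30566·64034
1 = −30566·6437679 + 710081·277115
So 277115·(710081) ≡ 1 (mod 6437679), giving 277115⁻¹ ≡ 710081.
x ≡ 277115⁻¹·3242155 ≡ 710081·3242155 ≡ 1402007 (mod 6437679).

1402007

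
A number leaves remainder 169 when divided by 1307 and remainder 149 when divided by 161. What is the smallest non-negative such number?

187070

Write x = 169 + 1307·k. Then 1307·k ≡ 149 − 169 ≡ 141 (mod 161).
Need 1307⁻¹ mod 161. Extended Euclid on (161, 19):
161 = 8*19 + 9
19 = 2*9 + 1
9 = 9*1 + 0
Back-substitute:
1 = 19 − 2·9
1 = −2·161 + 17·19
1307⁻¹ ≡ 17 (mod 161), so k ≡ 17·141 ≡ 143 (mod 161).
x = 169 + 1307·143 = 187070.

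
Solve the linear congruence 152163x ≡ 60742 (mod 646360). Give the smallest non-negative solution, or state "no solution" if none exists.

First find gcd(152163, 646360):
646360 = 4×152163 + 37708
152163 = 4×37708 + 1331
37708 = 28×1331 + 440
1331 = 3×440 + 11
440 = 40×11 + 0
gcd = 11 and 11 | 60742, so solutions exist. Divide through by 11: 13833x ≡ 5522 (mod 58760).
Now find 13833⁻¹ mod 58760:
58760 = 4×13833 + 3428
13833 = 4×3428 + 121
3428 = 28×121 + 40
121 = 3×40 + 1
40 = 40×1 + 0
Back-substitute:
1 = 121 − 3·40
1 = −3·3428 + 85·121
1 = 85·13833 − 343·3428
1 = −343·58760 + 1457·13833
So 13833⁻¹ ≡ 1457 (mod 58760).
Then x ≡ 1457·5522 ≡ 54194 (mod 58760); the smallest non-negative solution is x = 54194.

54194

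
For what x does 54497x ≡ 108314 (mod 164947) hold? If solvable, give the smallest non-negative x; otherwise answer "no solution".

40787

First find gcd(54497, 164947):
164947 = 3·54497 + 1456
54497 = 37·1456 + 625
1456 = 2·625 + 206
625 = 3·206 + 7
206 = 29·7 + 3
7 = 2·3 + 1
3 = 3·1 + 0
gcd = 1, so a unique solution mod 164947 exists.
Back-substitute for the Bézout coefficients:
1 = 7 − 2·3
1 = −2·206 + 59·7
1 = 59·625 − 179·206
1 = −179·1456 + 417·625
1 = 417·54497 − 15608·1456
1 = −15608·164947 + 47241·54497
So 54497·(47241) ≡ 1 (mod 164947), giving 54497⁻¹ ≡ 47241.
x ≡ 54497⁻¹·108314 ≡ 47241·108314 ≡ 40787 (mod 164947).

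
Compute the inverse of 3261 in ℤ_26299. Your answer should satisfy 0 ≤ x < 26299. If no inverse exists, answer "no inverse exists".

1371

Run Euclid on (26299, 3261):
26299 = 8·3261 + 211
3261 = 15·211 + 96
211 = 2·96 + 19
96 = 5·19 + 1
19 = 19·1 + 0
Since gcd(3261, 26299) = 1, back-substitute to write 1 as a combination:
1 = 96 − 5·19
1 = −5·211 + 11·96
1 = 11·3261 − 170·211
1 = −170·26299 + 1371·3261
So 3261·1371 ≡ 1 (mod 26299).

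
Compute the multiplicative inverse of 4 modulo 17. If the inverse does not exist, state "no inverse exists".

Run Euclid on (17, 4):
17 = 4·4 + 1
4 = 4·1 + 0
Since gcd(4, 17) = 1, back-substitute to write 1 as a combination:
1 = 17 − 4·4
Hence 4⁻¹ ≡ -4 ≡ 13 (mod 17).

13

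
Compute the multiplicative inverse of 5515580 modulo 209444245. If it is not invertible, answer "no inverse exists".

no inverse exists

Compute gcd(5515580, 209444245):
209444245 = 37×5515580 + 5367785
5515580 = 1×5367785 + 147795
5367785 = 36×147795 + 47165
147795 = 3×47165 + 6300
47165 = 7×6300 + 3065
6300 = 2×3065 + 170
3065 = 18×170 + 5
170 = 34×5 + 0
The gcd is 5, not 1, hence no inverse exists.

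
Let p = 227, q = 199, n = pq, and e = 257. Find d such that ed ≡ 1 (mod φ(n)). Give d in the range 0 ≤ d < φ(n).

φ(n) = (p−1)(q−1) = 226·198 = 44748.
Need d with 257·d ≡ 1 (mod 44748). Apply the extended Euclidean algorithm:
44748 = 174*257 + 30
257 = 8*30 + 17
30 = 1*17 + 13
17 = 1*13 + 4
13 = 3*4 + 1
4 = 4*1 + 0
Back-substitute:
1 = 13 − 3·4
1 = −3·17 + 4·13
1 = 4·30 − 7·17
1 = −7·257 + 60·30
1 = 60·44748 − 10447·257
So 257·(-10447) ≡ 1 (mod 44748), hence d ≡ -10447 ≡ 34301 (mod 44748).

34301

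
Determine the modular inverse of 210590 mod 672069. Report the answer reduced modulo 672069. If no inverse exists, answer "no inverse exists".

331490

Apply the Euclidean algorithm to 672069 and 210590:
672069 = 3·210590 + 40299
210590 = 5·40299 + 9095
40299 = 4·9095 + 3919
9095 = 2·3919 + 1257
3919 = 3·1257 + 148
1257 = 8·148 + 73
148 = 2·73 + 2
73 = 36·2 + 1
2 = 2·1 + 0
The gcd is 1. Working backward:
1 = 73 − 36·2
1 = −36·148 + 73·73
1 = 73·1257 − 620·148
1 = −620·3919 + 1933·1257
1 = 1933·9095 − 4486·3919
1 = −4486·40299 + 19877·9095
1 = 19877·210590 − 103871·40299
1 = −103871·672069 + 331490·210590
So 210590·331490 ≡ 1 (mod 672069).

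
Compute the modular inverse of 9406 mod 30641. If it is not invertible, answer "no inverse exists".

Apply the Euclidean algorithm to 30641 and 9406:
30641 = 3*9406 + 2423
9406 = 3*2423 + 2137
2423 = 1*2137 + 286
2137 = 7*286 + 135
286 = 2*135 + 16
135 = 8*16 + 7
16 = 2*7 + 2
7 = 3*2 + 1
2 = 2*1 + 0
The gcd is 1. Working backward:
1 = 7 − 3·2
1 = −3·16 + 7·7
1 = 7·135 − 59·16
1 = −59·286 + 125·135
1 = 125·2137 − 934·286
1 = −934·2423 + 1059·2137
1 = 1059·9406 − 4111·2423
1 = −4111·30641 + 13392·9406
So 9406·13392 ≡ 1 (mod 30641).

13392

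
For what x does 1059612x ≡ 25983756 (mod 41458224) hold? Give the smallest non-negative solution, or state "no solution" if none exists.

First find gcd(1059612, 41458224):
41458224 = 39·1059612 + 133356
1059612 = 7·133356 + 126120
133356 = 1·126120 + 7236
126120 = 17·7236 + 3108
7236 = 2·3108 + 1020
3108 = 3·1020 + 48
1020 = 21·48 + 12
48 = 4·12 + 0
gcd = 12 and 12 | 25983756, so solutions exist. Divide through by 12: 88301x ≡ 2165313 (mod 3454852).
Now find 88301⁻¹ mod 3454852:
3454852 = 39*88301 + 11113
88301 = 7*11113 + 10510
11113 = 1*10510 + 603
10510 = 17*603 + 259
603 = 2*259 + 85
259 = 3*85 + 4
85 = 21*4 + 1
4 = 4*1 + 0
Back-substitute:
1 = 85 − 21·4
1 = −21·259 + 64·85
1 = 64·603 − 149·259
1 = −149·10510 + 2597·603
1 = 2597·11113 − 2746·10510
1 = −2746·88301 + 21819·11113
1 = 21819·3454852 − 853687·88301
So 88301·(-853687) ≡ 1 (mod 3454852), i.e. 88301⁻¹ ≡ 2601165.
Then x ≡ 2601165·2165313 ≡ 1729309 (mod 3454852); the smallest non-negative solution is x = 1729309.

1729309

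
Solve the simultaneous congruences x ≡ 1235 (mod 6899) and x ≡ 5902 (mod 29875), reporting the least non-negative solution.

Write x = 1235 + 6899·k. Then 6899·k ≡ 5902 − 1235 ≡ 4667 (mod 29875).
Need 6899⁻¹ mod 29875. Extended Euclid on (29875, 6899):
29875 = 4*6899 + 2279
6899 = 3*2279 + 62
2279 = 36*62 + 47
62 = 1*47 + 15
47 = 3*15 + 2
15 = 7*2 + 1
2 = 2*1 + 0
Back-substitute:
1 = 15 − 7·2
1 = −7·47 + 22·15
1 = 22·62 − 29·47
1 = −29·2279 + 1066·62
1 = 1066·6899 − 3227·2279
1 = −3227·29875 + 13974·6899
6899⁻¹ ≡ 13974 (mod 29875), so k ≡ 13974·4667 ≡ 29408 (mod 29875).
x = 1235 + 6899·29408 = 202887027.

202887027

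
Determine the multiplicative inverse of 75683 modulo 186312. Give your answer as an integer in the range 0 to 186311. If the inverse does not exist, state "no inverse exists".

gcd(186312, 75683) by repeated division:
186312 = 2×75683 + 34946
75683 = 2×34946 + 5791
34946 = 6×5791 + 200
5791 = 28×200 + 191
200 = 1×191 + 9
191 = 21×9 + 2
9 = 4×2 + 1
2 = 2×1 + 0
Since gcd(75683, 186312) = 1, back-substitute to write 1 as a combination:
1 = 9 − 4·2
1 = −4·191 + 85·9
1 = 85·200 − 89·191
1 = −89·5791 + 2577·200
1 = 2577·34946 − 15551·5791
1 = −15551·75683 + 33679·34946
1 = 33679·186312 − 82909·75683
Thus 75683·(-82909) ≡ 1 (mod 186312); reducing, -82909 mod 186312 = 103403.

103403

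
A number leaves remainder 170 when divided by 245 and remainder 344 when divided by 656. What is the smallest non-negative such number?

158440

Write x = 170 + 245·k. Then 245·k ≡ 344 − 170 ≡ 174 (mod 656).
Need 245⁻¹ mod 656. Extended Euclid on (656, 245):
656 = 2*245 + 166
245 = 1*166 + 79
166 = 2*79 + 8
79 = 9*8 + 7
8 = 1*7 + 1
7 = 7*1 + 0
Back-substitute:
1 = 8 − 7
1 = −79 + 10·8
1 = 10·166 − 21·79
1 = −21·245 + 31·166
1 = 31·656 − 83·245
245⁻¹ ≡ 573 (mod 656), so k ≡ 573·174 ≡ 646 (mod 656).
x = 170 + 245·646 = 158440.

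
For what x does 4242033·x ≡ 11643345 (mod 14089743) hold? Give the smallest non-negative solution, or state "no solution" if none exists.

First find gcd(4242033, 14089743):
14089743 = 3·4242033 + 1363644
4242033 = 3·1363644 + 151101
1363644 = 9·151101 + 3735
151101 = 40·3735 + 1701
3735 = 2·1701 + 333
1701 = 5·333 + 36
333 = 9·36 + 9
36 = 4·9 + 0
gcd = 9 and 9 | 11643345, so solutions exist. Divide through by 9: 471337x ≡ 1293705 (mod 1565527).
Now find 471337⁻¹ mod 1565527:
1565527 = 3×471337 + 151516
471337 = 3×151516 + 16789
151516 = 9×16789 + 415
16789 = 40×415 + 189
415 = 2×189 + 37
189 = 5×37 + 4
37 = 9×4 + 1
4 = 4×1 + 0
Back-substitute:
1 = 37 − 9·4
1 = −9·189 + 46·37
1 = 46·415 − 101·189
1 = −101·16789 + 4086·415
1 = 4086·151516 − 36875·16789
1 = −36875·471337 + 114711·151516
1 = 114711·1565527 − 381008·471337
So 471337·(-381008) ≡ 1 (mod 1565527), i.e. 471337⁻¹ ≡ 1184519.
Then x ≡ 1184519·1293705 ≡ 483418 (mod 1565527); the smallest non-negative solution is x = 483418.

483418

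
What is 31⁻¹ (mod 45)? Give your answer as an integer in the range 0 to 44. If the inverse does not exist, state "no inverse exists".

16

Run Euclid on (45, 31):
45 = 1×31 + 14
31 = 2×14 + 3
14 = 4×3 + 2
3 = 1×2 + 1
2 = 2×1 + 0
Since gcd(31, 45) = 1, back-substitute to write 1 as a combination:
1 = 3 − 2
1 = −14 + 5·3
1 = 5·31 − 11·14
1 = −11·45 + 16·31
So 31·16 ≡ 1 (mod 45).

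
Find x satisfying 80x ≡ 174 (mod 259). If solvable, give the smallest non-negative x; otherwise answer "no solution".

First find gcd(80, 259):
259 = 3×80 + 19
80 = 4×19 + 4
19 = 4×4 + 3
4 = 1×3 + 1
3 = 3×1 + 0
gcd = 1, so a unique solution mod 259 exists.
Back-substitute for the Bézout coefficients:
1 = 4 − 3
1 = −19 + 5·4
1 = 5·80 − 21·19
1 = −21·259 + 68·80
So 80·(68) ≡ 1 (mod 259), giving 80⁻¹ ≡ 68.
x ≡ 80⁻¹·174 ≡ 68·174 ≡ 177 (mod 259).

177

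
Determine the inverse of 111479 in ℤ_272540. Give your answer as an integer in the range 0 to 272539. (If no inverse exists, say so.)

Run Euclid on (272540, 111479):
272540 = 2·111479 + 49582
111479 = 2·49582 + 12315
49582 = 4·12315 + 322
12315 = 38·322 + 79
322 = 4·79 + 6
79 = 13·6 + 1
6 = 6·1 + 0
Since gcd(111479, 272540) = 1, back-substitute to write 1 as a combination:
1 = 79 − 13·6
1 = −13·322 + 53·79
1 = 53·12315 − 2027·322
1 = −2027·49582 + 8161·12315
1 = 8161·111479 − 18349·49582
1 = −18349·272540 + 44859·111479
So 111479·44859 ≡ 1 (mod 272540).

44859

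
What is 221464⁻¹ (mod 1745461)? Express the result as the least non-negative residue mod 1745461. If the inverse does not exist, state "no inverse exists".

Run Euclid on (1745461, 221464):
1745461 = 7×221464 + 195213
221464 = 1×195213 + 26251
195213 = 7×26251 + 11456
26251 = 2×11456 + 3339
11456 = 3×3339 + 1439
3339 = 2×1439 + 461
1439 = 3×461 + 56
461 = 8×56 + 13
56 = 4×13 + 4
13 = 3×4 + 1
4 = 4×1 + 0
gcd = 1, so the inverse exists. Back-substitute:
1 = 13 − 3·4
1 = −3·56 + 13·13
1 = 13·461 − 107·56
1 = −107·1439 + 334·461
1 = 334·3339 − 775·1439
1 = −775·11456 + 2659·3339
1 = 2659·26251 − 6093·11456
1 = −6093·195213 + 45310·26251
1 = 45310·221464 − 51403·195213
1 = −51403·1745461 + 405131·221464
So 221464·405131 ≡ 1 (mod 1745461).

405131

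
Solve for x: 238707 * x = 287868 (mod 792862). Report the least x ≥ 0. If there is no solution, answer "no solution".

First find gcd(238707, 792862):
792862 = 3·238707 + 76741
238707 = 3·76741 + 8484
76741 = 9·8484 + 385
8484 = 22·385 + 14
385 = 27·14 + 7
14 = 2·7 + 0
gcd = 7 and 7 | 287868, so solutions exist. Divide through by 7: 34101x ≡ 41124 (mod 113266).
Now find 34101⁻¹ mod 113266:
113266 = 3·34101 + 10963
34101 = 3·10963 + 1212
10963 = 9·1212 + 55
1212 = 22·55 + 2
55 = 27·2 + 1
2 = 2·1 + 0
Back-substitute:
1 = 55 − 27·2
1 = −27·1212 + 595·55
1 = 595·10963 − 5382·1212
1 = −5382·34101 + 16741·10963
1 = 16741·113266 − 55605·34101
So 34101·(-55605) ≡ 1 (mod 113266), i.e. 34101⁻¹ ≡ 57661.
Then x ≡ 57661·41124 ≡ 27254 (mod 113266); the smallest non-negative solution is x = 27254.

27254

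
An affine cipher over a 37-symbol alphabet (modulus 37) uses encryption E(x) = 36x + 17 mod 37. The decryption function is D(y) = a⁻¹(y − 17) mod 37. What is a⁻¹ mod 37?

gcd(37, 36) by repeated division:
37 = 1·36 + 1
36 = 36·1 + 0
The gcd is 1. Working backward:
1 = 37 − 36
Thus 36·(-1) ≡ 1 (mod 37); reducing, -1 mod 37 = 36.

36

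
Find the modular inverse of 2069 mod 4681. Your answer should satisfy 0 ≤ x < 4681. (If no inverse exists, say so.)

Extended Euclidean algorithm:
4681 = 2·2069 + 543
2069 = 3·543 + 440
543 = 1·440 + 103
440 = 4·103 + 28
103 = 3·28 + 19
28 = 1·19 + 9
19 = 2·9 + 1
9 = 9·1 + 0
Since gcd(2069, 4681) = 1, back-substitute to write 1 as a combination:
1 = 19 − 2·9
1 = −2·28 + 3·19
1 = 3·103 − 11·28
1 = −11·440 + 47·103
1 = 47·543 − 58·440
1 = −58·2069 + 221·543
1 = 221·4681 − 500·2069
Hence 2069⁻¹ ≡ -500 ≡ 4181 (mod 4681).

4181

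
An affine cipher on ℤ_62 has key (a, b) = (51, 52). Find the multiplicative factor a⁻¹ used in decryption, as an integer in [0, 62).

Apply the Euclidean algorithm to 62 and 51:
62 = 1*51 + 11
51 = 4*11 + 7
11 = 1*7 + 4
7 = 1*4 + 3
4 = 1*3 + 1
3 = 3*1 + 0
Since gcd(51, 62) = 1, back-substitute to write 1 as a combination:
1 = 4 − 3
1 = −7 + 2·4
1 = 2·11 − 3·7
1 = −3·51 + 14·11
1 = 14·62 − 17·51
Hence 51⁻¹ ≡ -17 ≡ 45 (mod 62).

45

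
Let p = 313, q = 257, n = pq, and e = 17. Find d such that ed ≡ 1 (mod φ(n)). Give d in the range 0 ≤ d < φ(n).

65777

φ(n) = (p−1)(q−1) = 312·256 = 79872.
Need d with 17·d ≡ 1 (mod 79872). Apply the extended Euclidean algorithm:
79872 = 4698·17 + 6
17 = 2·6 + 5
6 = 1·5 + 1
5 = 5·1 + 0
Back-substitute:
1 = 6 − 5
1 = −17 + 3·6
1 = 3·79872 − 14095·17
So 17·(-14095) ≡ 1 (mod 79872), hence d ≡ -14095 ≡ 65777 (mod 79872).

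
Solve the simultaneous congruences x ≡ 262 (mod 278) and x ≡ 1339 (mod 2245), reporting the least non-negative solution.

421154

Write x = 262 + 278·k. Then 278·k ≡ 1339 − 262 ≡ 1077 (mod 2245).
Need 278⁻¹ mod 2245. Extended Euclid on (2245, 278):
2245 = 8*278 + 21
278 = 13*21 + 5
21 = 4*5 + 1
5 = 5*1 + 0
Back-substitute:
1 = 21 − 4·5
1 = −4·278 + 53·21
1 = 53·2245 − 428·278
278⁻¹ ≡ 1817 (mod 2245), so k ≡ 1817·1077 ≡ 1514 (mod 2245).
x = 262 + 278·1514 = 421154.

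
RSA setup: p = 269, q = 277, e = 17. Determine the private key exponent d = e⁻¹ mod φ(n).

φ(n) = (p−1)(q−1) = 268·276 = 73968.
Need d with 17·d ≡ 1 (mod 73968). Apply the extended Euclidean algorithm:
73968 = 4351*17 + 1
17 = 17*1 + 0
Back-substitute:
1 = 73968 − 4351·17
So 17·(-4351) ≡ 1 (mod 73968), hence d ≡ -4351 ≡ 69617 (mod 73968).

69617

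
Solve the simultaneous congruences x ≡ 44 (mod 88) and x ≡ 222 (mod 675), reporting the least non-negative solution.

55572

Write x = 44 + 88·k. Then 88·k ≡ 222 − 44 ≡ 178 (mod 675).
Need 88⁻¹ mod 675. Extended Euclid on (675, 88):
675 = 7×88 + 59
88 = 1×59 + 29
59 = 2×29 + 1
29 = 29×1 + 0
Back-substitute:
1 = 59 − 2·29
1 = −2·88 + 3·59
1 = 3·675 − 23·88
88⁻¹ ≡ 652 (mod 675), so k ≡ 652·178 ≡ 631 (mod 675).
x = 44 + 88·631 = 55572.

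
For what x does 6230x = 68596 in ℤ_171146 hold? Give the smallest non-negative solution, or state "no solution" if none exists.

First find gcd(6230, 171146):
171146 = 27×6230 + 2936
6230 = 2×2936 + 358
2936 = 8×358 + 72
358 = 4×72 + 70
72 = 1×70 + 2
70 = 35×2 + 0
gcd = 2 and 2 | 68596, so solutions exist. Divide through by 2: 3115x ≡ 34298 (mod 85573).
Now find 3115⁻¹ mod 85573:
85573 = 27*3115 + 1468
3115 = 2*1468 + 179
1468 = 8*179 + 36
179 = 4*36 + 35
36 = 1*35 + 1
35 = 35*1 + 0
Back-substitute:
1 = 36 − 35
1 = −179 + 5·36
1 = 5·1468 − 41·179
1 = −41·3115 + 87·1468
1 = 87·85573 − 2390·3115
So 3115·(-2390) ≡ 1 (mod 85573), i.e. 3115⁻¹ ≡ 83183.
Then x ≡ 83183·34298 ≡ 6714 (mod 85573); the smallest non-negative solution is x = 6714.

6714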